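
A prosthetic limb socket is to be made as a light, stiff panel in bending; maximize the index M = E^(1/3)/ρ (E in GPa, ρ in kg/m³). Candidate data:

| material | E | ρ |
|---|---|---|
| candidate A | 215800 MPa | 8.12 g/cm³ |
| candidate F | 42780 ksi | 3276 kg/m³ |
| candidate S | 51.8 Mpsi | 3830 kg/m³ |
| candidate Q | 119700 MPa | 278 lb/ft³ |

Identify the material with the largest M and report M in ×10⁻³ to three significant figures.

candidate F, M = 2.03×10⁻³

Convert each candidate to consistent units, then evaluate M:
  candidate A: E = 215.8 GPa, ρ = 8120 kg/m³
  candidate F: E = 295.0 GPa, ρ = 3276 kg/m³
  candidate S: E = 357.1 GPa, ρ = 3830 kg/m³
  candidate Q: E = 119.7 GPa, ρ = 4453 kg/m³
  candidate F: M = 2.03×10⁻³
  candidate S: M = 1.85×10⁻³
  candidate Q: M = 1.11×10⁻³
  candidate A: M = 0.739×10⁻³
Highest index: candidate F.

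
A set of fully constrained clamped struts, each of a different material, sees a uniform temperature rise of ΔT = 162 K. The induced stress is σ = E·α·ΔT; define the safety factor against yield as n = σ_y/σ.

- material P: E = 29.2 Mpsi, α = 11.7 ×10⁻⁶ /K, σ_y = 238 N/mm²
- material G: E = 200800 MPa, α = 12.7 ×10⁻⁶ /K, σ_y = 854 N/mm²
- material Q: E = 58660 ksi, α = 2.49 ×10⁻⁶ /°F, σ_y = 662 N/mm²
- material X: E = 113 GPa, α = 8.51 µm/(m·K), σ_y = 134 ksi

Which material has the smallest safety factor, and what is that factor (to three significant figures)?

material P, n = 0.624

With everything in SI (GPa, ×10⁻⁶/K, MPa):
  material P: E = 201.3, α = 11.7, σ_y = 238.0 → σ = 382 MPa, n = 0.624
  material G: E = 200.8, α = 12.7, σ_y = 854.0 → σ = 413 MPa, n = 2.07
  material Q: E = 404.4, α = 4.48, σ_y = 662.0 → σ = 294 MPa, n = 2.25
  material X: E = 113.0, α = 8.51, σ_y = 923.9 → σ = 156 MPa, n = 5.93
Smallest n: material P with n = 0.624.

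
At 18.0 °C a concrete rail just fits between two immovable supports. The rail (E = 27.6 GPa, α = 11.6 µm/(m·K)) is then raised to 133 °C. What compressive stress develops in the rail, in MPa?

36.8 MPa

ΔT = 115.0 K. Constrained thermal stress σ = E·α·ΔT = 27.60×10³ MPa × 11.6×10⁻⁶ × 115.0 = 36.8 MPa (compressive).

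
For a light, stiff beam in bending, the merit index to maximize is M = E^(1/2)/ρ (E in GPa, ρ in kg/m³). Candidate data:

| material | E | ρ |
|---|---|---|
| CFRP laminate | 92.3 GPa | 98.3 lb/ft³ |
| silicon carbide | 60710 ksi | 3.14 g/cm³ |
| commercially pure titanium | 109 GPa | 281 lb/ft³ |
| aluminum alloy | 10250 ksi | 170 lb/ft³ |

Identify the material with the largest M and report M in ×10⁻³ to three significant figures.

After converting to SI:
  CFRP laminate: E = 92.30 GPa, ρ = 1575 kg/m³
  silicon carbide: E = 418.6 GPa, ρ = 3140 kg/m³
  commercially pure titanium: E = 109.0 GPa, ρ = 4501 kg/m³
  aluminum alloy: E = 70.67 GPa, ρ = 2723 kg/m³
  silicon carbide: M = 6.52×10⁻³
  CFRP laminate: M = 6.10×10⁻³
  aluminum alloy: M = 3.09×10⁻³
  commercially pure titanium: M = 2.32×10⁻³
Silicon carbide ranks first.

silicon carbide, M = 6.52×10⁻³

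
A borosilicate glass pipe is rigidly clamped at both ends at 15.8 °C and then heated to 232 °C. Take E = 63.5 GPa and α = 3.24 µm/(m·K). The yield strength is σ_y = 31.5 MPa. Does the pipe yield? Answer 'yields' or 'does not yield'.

ΔT = 216.2 K. Constrained thermal stress σ = E·α·ΔT = 63.50×10³ MPa × 3.24×10⁻⁶ × 216.2 = 44.5 MPa (compressive).
Compare to σ_y = 31.5 MPa: σ ≥ σ_y, so it yields.

yields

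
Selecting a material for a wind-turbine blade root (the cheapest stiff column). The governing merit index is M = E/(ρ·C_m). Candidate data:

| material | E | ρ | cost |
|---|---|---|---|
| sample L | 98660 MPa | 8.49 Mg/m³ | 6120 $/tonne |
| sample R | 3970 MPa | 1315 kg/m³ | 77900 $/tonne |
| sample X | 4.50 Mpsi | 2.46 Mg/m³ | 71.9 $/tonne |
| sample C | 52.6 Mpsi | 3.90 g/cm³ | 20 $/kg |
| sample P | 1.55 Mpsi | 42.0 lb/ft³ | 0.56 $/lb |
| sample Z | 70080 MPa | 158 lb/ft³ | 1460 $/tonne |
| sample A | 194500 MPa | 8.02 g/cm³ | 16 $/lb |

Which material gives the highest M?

Putting every candidate on a common basis:
  sample L: E = 98.66 GPa, ρ = 8490 kg/m³, cost = 6.120 $/kg
  sample R: E = 3.970 GPa, ρ = 1315 kg/m³, cost = 77.90 $/kg
  sample X: E = 31.03 GPa, ρ = 2460 kg/m³, cost = 0.07190 $/kg
  sample C: E = 362.7 GPa, ρ = 3900 kg/m³, cost = 20.00 $/kg
  sample P: E = 10.69 GPa, ρ = 672.8 kg/m³, cost = 1.235 $/kg
  sample Z: E = 70.08 GPa, ρ = 2531 kg/m³, cost = 1.460 $/kg
  sample A: E = 194.5 GPa, ρ = 8020 kg/m³, cost = 35.27 $/kg
  sample X: M = 175 MN·m per $
  sample Z: M = 19.0 MN·m per $
  sample P: M = 12.9 MN·m per $
  sample C: M = 4.65 MN·m per $
  sample L: M = 1.90 MN·m per $
  sample A: M = 0.688 MN·m per $
  sample R: M = 0.0388 MN·m per $
The maximum is for sample X.

sample X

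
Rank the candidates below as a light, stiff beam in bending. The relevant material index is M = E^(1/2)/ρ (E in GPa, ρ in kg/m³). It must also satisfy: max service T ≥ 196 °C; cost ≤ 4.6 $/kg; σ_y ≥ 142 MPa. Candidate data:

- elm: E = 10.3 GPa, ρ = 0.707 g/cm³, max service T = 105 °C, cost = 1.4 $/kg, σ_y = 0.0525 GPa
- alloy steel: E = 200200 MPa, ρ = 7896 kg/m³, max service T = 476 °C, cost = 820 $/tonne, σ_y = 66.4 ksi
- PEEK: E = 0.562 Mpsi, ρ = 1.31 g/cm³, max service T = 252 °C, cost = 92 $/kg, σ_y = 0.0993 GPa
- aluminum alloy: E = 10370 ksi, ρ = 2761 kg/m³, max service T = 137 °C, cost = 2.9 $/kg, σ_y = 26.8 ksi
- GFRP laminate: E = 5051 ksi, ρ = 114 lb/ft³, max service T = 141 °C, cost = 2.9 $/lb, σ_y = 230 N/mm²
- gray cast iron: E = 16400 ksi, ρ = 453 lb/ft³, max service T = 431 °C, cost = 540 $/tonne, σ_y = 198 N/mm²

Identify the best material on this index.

alloy steel

Screen on constraints: max service T ≥ 196 °C; cost ≤ 4.6 $/kg; σ_y ≥ 142 MPa. Survivors: alloy steel, gray cast iron.
Normalizing units and computing the index:
  alloy steel: E = 200.2 GPa, ρ = 7896 kg/m³
  gray cast iron: E = 113.1 GPa, ρ = 7256 kg/m³
  alloy steel: M = 1.79×10⁻³
  gray cast iron: M = 1.47×10⁻³
The maximum is for alloy steel.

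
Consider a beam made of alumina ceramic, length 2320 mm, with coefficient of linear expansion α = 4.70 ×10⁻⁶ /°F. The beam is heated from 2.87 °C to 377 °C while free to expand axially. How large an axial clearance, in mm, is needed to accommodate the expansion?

Convert α: 4.70×10⁻⁶/°F × (9/5) = 8.46×10⁻⁶/K.
ΔT = 377 − 2.87 = 374.1 K.
ΔL = α·L₀·ΔT = 8.46×10⁻⁶ × 2320 mm × 374.1 K = 7.34 mm.

7.34 mm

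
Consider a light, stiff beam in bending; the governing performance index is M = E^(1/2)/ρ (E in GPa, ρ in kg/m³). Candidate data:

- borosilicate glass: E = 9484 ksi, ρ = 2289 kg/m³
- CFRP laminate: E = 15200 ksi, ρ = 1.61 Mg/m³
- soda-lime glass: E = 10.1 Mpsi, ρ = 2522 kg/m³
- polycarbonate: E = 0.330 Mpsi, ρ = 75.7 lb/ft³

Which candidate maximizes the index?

CFRP laminate

Normalizing units and computing the index:
  borosilicate glass: E = 65.39 GPa, ρ = 2289 kg/m³
  CFRP laminate: E = 104.8 GPa, ρ = 1610 kg/m³
  soda-lime glass: E = 69.64 GPa, ρ = 2522 kg/m³
  polycarbonate: E = 2.275 GPa, ρ = 1213 kg/m³
  CFRP laminate: M = 6.36×10⁻³
  borosilicate glass: M = 3.53×10⁻³
  soda-lime glass: M = 3.31×10⁻³
  polycarbonate: M = 1.24×10⁻³
CFRP laminate ranks first.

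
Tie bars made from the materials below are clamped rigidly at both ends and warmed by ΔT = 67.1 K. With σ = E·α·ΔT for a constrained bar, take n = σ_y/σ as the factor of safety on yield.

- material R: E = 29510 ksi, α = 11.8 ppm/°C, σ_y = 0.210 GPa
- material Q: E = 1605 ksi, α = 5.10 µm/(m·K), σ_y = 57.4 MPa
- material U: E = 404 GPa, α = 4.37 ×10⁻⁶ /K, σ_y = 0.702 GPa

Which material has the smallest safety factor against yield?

material R

Converting E to GPa, α to ×10⁻⁶/K, σ_y to MPa, then σ and n for each:
  material R: E = 203.5, α = 11.8, σ_y = 210.0 → σ = 161 MPa, n = 1.30
  material Q: E = 11.07, α = 5.10, σ_y = 57.40 → σ = 3.79 MPa, n = 15.2
  material U: E = 404.0, α = 4.37, σ_y = 702.0 → σ = 118 MPa, n = 5.93
Smallest n: material R with n = 1.30.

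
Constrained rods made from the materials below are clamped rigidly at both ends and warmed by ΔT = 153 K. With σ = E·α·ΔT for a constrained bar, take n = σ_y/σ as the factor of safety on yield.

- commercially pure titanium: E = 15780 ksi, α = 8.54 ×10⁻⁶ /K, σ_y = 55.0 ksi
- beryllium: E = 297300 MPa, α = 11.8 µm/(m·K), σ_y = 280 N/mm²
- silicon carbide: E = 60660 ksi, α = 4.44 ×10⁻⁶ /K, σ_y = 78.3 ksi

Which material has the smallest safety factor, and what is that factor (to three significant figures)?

Converting E to GPa, α to ×10⁻⁶/K, σ_y to MPa, then σ and n for each:
  commercially pure titanium: E = 108.8, α = 8.54, σ_y = 379.2 → σ = 142 MPa, n = 2.67
  beryllium: E = 297.3, α = 11.8, σ_y = 280.0 → σ = 537 MPa, n = 0.522
  silicon carbide: E = 418.2, α = 4.44, σ_y = 539.9 → σ = 284 MPa, n = 1.90
Smallest n: beryllium with n = 0.522.

beryllium, n = 0.522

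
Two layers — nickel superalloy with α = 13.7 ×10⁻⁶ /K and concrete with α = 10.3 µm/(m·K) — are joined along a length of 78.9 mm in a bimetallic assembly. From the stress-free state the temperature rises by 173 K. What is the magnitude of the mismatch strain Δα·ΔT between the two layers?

Δα = |13.7 − 10.3|×10⁻⁶/K = 3.40×10⁻⁶/K.
Mismatch strain = Δα·ΔT = 3.40×10⁻⁶ × 173.0 = 5.88×10⁻⁴.

5.88×10⁻⁴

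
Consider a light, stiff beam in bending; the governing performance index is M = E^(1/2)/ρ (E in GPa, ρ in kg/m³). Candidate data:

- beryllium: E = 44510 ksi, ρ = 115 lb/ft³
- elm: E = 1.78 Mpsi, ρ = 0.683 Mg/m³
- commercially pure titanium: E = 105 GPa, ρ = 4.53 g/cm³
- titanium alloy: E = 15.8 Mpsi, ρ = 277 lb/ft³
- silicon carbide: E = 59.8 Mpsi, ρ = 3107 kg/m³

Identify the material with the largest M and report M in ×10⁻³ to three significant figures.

Putting every candidate on a common basis:
  beryllium: E = 306.9 GPa, ρ = 1842 kg/m³
  elm: E = 12.27 GPa, ρ = 683.0 kg/m³
  commercially pure titanium: E = 105.0 GPa, ρ = 4530 kg/m³
  titanium alloy: E = 108.9 GPa, ρ = 4437 kg/m³
  silicon carbide: E = 412.3 GPa, ρ = 3107 kg/m³
  beryllium: M = 9.51×10⁻³
  silicon carbide: M = 6.54×10⁻³
  elm: M = 5.13×10⁻³
  titanium alloy: M = 2.35×10⁻³
  commercially pure titanium: M = 2.26×10⁻³
The maximum is for beryllium.

beryllium, M = 9.51×10⁻³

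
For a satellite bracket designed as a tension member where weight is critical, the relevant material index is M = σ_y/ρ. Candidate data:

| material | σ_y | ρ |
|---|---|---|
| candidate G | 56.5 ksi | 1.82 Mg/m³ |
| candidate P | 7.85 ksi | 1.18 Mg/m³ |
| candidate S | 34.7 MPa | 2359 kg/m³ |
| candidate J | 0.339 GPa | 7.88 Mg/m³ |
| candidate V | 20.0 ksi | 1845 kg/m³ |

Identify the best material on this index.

After converting to SI:
  candidate G: σ_y = 389.6 MPa, ρ = 1820 kg/m³
  candidate P: σ_y = 54.12 MPa, ρ = 1180 kg/m³
  candidate S: σ_y = 34.70 MPa, ρ = 2359 kg/m³
  candidate J: σ_y = 339.0 MPa, ρ = 7880 kg/m³
  candidate V: σ_y = 137.9 MPa, ρ = 1845 kg/m³
  candidate G: M = 214 kN·m/kg
  candidate V: M = 74.7 kN·m/kg
  candidate P: M = 45.9 kN·m/kg
  candidate J: M = 43.0 kN·m/kg
  candidate S: M = 14.7 kN·m/kg
The maximum is for candidate G.

candidate G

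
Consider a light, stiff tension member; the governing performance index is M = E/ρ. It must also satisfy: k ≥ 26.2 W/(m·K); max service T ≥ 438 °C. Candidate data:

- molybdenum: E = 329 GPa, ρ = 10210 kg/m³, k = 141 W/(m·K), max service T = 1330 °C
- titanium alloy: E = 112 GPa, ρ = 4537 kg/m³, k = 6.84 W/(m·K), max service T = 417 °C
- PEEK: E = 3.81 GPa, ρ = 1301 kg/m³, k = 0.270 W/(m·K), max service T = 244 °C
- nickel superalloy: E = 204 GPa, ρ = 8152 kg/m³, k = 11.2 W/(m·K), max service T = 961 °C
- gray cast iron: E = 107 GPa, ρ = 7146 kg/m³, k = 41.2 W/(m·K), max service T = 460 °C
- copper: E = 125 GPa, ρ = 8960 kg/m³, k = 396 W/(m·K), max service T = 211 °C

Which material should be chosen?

molybdenum

Screen on constraints: k ≥ 26.2 W/(m·K); max service T ≥ 438 °C. Survivors: molybdenum, gray cast iron.
Computing M directly (units already consistent):
  molybdenum: M = 32.2 MN·m/kg
  gray cast iron: M = 15.0 MN·m/kg
The maximum is for molybdenum.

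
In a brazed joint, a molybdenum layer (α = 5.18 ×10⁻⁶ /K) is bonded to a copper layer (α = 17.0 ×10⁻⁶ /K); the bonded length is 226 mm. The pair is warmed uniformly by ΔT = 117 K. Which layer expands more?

copper

α(molybdenum) = 5.18×10⁻⁶/K vs α(copper) = 17.0×10⁻⁶/K.
Higher α expands more for the same ΔT: copper.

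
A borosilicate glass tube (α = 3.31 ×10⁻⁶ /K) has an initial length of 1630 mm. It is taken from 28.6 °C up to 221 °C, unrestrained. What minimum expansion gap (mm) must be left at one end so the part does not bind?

ΔT = 221 − 28.6 = 192.4 K.
ΔL = α·L₀·ΔT = 3.31×10⁻⁶ × 1630 mm × 192.4 K = 1.04 mm.

1.04 mm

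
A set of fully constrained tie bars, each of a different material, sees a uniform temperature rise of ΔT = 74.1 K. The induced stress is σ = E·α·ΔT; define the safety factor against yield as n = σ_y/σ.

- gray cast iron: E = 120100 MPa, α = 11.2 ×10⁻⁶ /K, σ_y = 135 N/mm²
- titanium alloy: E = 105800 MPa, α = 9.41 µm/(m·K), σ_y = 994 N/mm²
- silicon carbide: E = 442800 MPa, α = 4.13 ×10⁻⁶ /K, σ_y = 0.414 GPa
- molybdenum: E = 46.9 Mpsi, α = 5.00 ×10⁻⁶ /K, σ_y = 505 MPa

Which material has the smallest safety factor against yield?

gray cast iron

Per material, after unit conversion:
  gray cast iron: E = 120.1, α = 11.2, σ_y = 135.0 → σ = 99.7 MPa, n = 1.35
  titanium alloy: E = 105.8, α = 9.41, σ_y = 994.0 → σ = 73.8 MPa, n = 13.5
  silicon carbide: E = 442.8, α = 4.13, σ_y = 414.0 → σ = 136 MPa, n = 3.06
  molybdenum: E = 323.4, α = 5.00, σ_y = 505.0 → σ = 120 MPa, n = 4.22
Smallest n: gray cast iron with n = 1.35.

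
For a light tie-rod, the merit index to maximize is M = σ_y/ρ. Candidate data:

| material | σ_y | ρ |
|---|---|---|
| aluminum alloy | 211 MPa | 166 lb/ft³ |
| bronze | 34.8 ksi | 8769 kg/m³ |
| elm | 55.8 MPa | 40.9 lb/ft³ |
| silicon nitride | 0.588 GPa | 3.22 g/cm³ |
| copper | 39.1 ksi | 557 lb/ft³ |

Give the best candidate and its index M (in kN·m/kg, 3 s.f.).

After converting to SI:
  aluminum alloy: σ_y = 211.0 MPa, ρ = 2659 kg/m³
  bronze: σ_y = 239.9 MPa, ρ = 8769 kg/m³
  elm: σ_y = 55.80 MPa, ρ = 655.2 kg/m³
  silicon nitride: σ_y = 588.0 MPa, ρ = 3220 kg/m³
  copper: σ_y = 269.6 MPa, ρ = 8922 kg/m³
  silicon nitride: M = 183 kN·m/kg
  elm: M = 85.2 kN·m/kg
  aluminum alloy: M = 79.4 kN·m/kg
  copper: M = 30.2 kN·m/kg
  bronze: M = 27.4 kN·m/kg
The maximum is for silicon nitride.

silicon nitride, M = 183 kN·m/kg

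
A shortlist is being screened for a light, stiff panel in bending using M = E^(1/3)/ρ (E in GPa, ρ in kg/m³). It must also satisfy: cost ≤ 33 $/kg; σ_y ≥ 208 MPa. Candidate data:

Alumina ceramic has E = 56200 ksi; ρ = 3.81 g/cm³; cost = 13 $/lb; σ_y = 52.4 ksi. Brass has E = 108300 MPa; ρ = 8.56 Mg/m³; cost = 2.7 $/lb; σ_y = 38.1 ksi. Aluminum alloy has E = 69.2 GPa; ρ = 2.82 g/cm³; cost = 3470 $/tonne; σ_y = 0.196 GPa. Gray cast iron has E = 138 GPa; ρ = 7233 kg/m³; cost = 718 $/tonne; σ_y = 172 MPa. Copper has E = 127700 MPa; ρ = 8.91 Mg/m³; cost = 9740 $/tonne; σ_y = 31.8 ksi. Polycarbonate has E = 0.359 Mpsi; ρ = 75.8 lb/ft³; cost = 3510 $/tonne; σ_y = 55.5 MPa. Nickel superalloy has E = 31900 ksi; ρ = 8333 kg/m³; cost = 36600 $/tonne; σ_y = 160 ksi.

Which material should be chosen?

alumina ceramic

Screen on constraints: cost ≤ 33 $/kg; σ_y ≥ 208 MPa. Survivors: alumina ceramic, brass, copper.
After converting to SI:
  alumina ceramic: E = 387.5 GPa, ρ = 3810 kg/m³
  brass: E = 108.3 GPa, ρ = 8560 kg/m³
  copper: E = 127.7 GPa, ρ = 8910 kg/m³
  alumina ceramic: M = 1.91×10⁻³
  copper: M = 0.565×10⁻³
  brass: M = 0.557×10⁻³
Alumina ceramic ranks first.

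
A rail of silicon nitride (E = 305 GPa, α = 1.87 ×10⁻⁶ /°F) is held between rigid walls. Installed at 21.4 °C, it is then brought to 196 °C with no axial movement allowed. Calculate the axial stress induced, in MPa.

α = 1.87×10⁻⁶/°F × 9/5 = 3.37×10⁻⁶/K.
ΔT = 174.6 K. Constrained thermal stress σ = E·α·ΔT = 305.0×10³ MPa × 3.37×10⁻⁶ × 174.6 = 179 MPa (compressive).

179 MPa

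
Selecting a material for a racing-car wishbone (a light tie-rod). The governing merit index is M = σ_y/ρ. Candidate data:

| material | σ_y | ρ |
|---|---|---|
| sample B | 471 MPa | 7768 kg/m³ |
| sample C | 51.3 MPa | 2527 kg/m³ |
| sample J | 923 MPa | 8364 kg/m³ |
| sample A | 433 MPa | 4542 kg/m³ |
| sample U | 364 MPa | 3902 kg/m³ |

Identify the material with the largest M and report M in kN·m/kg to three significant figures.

sample J, M = 110 kN·m/kg

Computing M directly (units already consistent):
  sample J: M = 110 kN·m/kg
  sample A: M = 95.3 kN·m/kg
  sample U: M = 93.3 kN·m/kg
  sample B: M = 60.6 kN·m/kg
  sample C: M = 20.3 kN·m/kg
The maximum is for sample J.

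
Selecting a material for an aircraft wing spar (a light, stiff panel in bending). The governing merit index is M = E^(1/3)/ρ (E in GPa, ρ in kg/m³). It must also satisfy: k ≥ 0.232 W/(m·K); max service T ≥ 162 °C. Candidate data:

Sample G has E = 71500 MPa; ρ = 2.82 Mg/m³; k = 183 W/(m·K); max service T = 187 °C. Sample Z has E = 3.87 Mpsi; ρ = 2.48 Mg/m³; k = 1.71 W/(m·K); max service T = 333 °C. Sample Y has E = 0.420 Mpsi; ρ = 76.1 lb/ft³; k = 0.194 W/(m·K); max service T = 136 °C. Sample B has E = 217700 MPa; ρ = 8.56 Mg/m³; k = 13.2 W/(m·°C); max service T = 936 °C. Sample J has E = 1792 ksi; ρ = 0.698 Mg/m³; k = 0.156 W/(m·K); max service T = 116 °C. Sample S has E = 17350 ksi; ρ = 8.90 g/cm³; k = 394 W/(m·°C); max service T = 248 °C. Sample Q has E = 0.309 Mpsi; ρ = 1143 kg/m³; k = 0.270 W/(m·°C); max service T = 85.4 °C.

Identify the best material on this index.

Screen on constraints: k ≥ 0.232 W/(m·K); max service T ≥ 162 °C. Survivors: sample G, sample Z, sample B, sample S.
After converting to SI:
  sample G: E = 71.50 GPa, ρ = 2820 kg/m³
  sample Z: E = 26.68 GPa, ρ = 2480 kg/m³
  sample B: E = 217.7 GPa, ρ = 8560 kg/m³
  sample S: E = 119.6 GPa, ρ = 8900 kg/m³
  sample G: M = 1.47×10⁻³
  sample Z: M = 1.20×10⁻³
  sample B: M = 0.703×10⁻³
  sample S: M = 0.554×10⁻³
Sample G has the largest M.

sample G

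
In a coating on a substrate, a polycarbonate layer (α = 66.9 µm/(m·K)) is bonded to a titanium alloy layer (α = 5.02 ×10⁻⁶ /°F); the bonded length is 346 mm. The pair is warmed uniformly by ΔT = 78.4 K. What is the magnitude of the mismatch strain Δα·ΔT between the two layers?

4.54×10⁻³

titanium alloy: α = 5.02×10⁻⁶/°F × 9/5 = 9.04×10⁻⁶/K.
Δα = |66.9 − 9.04|×10⁻⁶/K = 57.9×10⁻⁶/K.
Mismatch strain = Δα·ΔT = 57.9×10⁻⁶ × 78.4 = 4.54×10⁻³.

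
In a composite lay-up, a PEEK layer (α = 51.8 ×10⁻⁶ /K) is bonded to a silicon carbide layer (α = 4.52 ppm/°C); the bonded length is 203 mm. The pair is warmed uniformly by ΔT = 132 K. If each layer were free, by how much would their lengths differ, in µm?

1270 µm

Δα = |51.8 − 4.52|×10⁻⁶/K = 47.3×10⁻⁶/K.
ΔL_mismatch = Δα·L·ΔT = 47.3×10⁻⁶ × 203.0 mm × 132.0 K = 1270 µm.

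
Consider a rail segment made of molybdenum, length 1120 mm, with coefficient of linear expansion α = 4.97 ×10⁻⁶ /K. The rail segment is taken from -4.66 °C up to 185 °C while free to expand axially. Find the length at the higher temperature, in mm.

ΔT = 185 − (-4.66) = 189.7 K.
ΔL = α·L₀·ΔT = 4.97×10⁻⁶ × 1120 mm × 189.7 K = 1.06 mm.
L = L₀ + ΔL = 1120 + 1.06 = 1121.1 mm.

1121.1 mm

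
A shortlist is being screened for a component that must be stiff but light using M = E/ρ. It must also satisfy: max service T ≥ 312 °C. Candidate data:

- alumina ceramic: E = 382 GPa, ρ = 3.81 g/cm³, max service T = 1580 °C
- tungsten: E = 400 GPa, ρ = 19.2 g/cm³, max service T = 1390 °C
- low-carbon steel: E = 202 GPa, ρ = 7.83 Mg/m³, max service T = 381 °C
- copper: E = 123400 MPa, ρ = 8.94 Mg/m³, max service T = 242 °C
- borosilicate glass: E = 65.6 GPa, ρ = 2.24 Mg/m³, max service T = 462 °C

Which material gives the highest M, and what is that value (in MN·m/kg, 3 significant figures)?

Screen on constraints: max service T ≥ 312 °C. Survivors: alumina ceramic, tungsten, low-carbon steel, borosilicate glass.
Normalizing units and computing the index:
  alumina ceramic: E = 382.0 GPa, ρ = 3810 kg/m³
  tungsten: E = 400.0 GPa, ρ = 19200 kg/m³
  low-carbon steel: E = 202.0 GPa, ρ = 7830 kg/m³
  borosilicate glass: E = 65.60 GPa, ρ = 2240 kg/m³
  alumina ceramic: M = 100 MN·m/kg
  borosilicate glass: M = 29.3 MN·m/kg
  low-carbon steel: M = 25.8 MN·m/kg
  tungsten: M = 20.8 MN·m/kg
Alumina ceramic has the largest M.

alumina ceramic, M = 100 MN·m/kg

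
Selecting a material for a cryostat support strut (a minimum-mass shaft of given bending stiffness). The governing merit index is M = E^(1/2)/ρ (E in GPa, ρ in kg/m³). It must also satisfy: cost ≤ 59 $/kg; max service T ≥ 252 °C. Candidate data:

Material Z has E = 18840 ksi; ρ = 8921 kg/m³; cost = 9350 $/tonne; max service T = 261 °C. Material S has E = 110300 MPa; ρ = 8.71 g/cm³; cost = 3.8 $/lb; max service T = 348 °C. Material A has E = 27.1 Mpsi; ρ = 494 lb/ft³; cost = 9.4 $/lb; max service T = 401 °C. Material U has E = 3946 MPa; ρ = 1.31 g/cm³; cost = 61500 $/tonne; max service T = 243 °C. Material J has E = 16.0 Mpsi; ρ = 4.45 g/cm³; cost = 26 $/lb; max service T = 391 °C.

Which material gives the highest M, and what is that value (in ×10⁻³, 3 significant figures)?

Screen on constraints: cost ≤ 59 $/kg; max service T ≥ 252 °C. Survivors: material Z, material S, material A, material J.
Normalizing units and computing the index:
  material Z: E = 129.9 GPa, ρ = 8921 kg/m³
  material S: E = 110.3 GPa, ρ = 8710 kg/m³
  material A: E = 186.8 GPa, ρ = 7913 kg/m³
  material J: E = 110.3 GPa, ρ = 4450 kg/m³
  material J: M = 2.36×10⁻³
  material A: M = 1.73×10⁻³
  material Z: M = 1.28×10⁻³
  material S: M = 1.21×10⁻³
Material J ranks first.

material J, M = 2.36×10⁻³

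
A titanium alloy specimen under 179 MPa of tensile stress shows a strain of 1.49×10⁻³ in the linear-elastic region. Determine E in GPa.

120 GPa

E = σ/ε = 179 MPa / 1.49×10⁻³ = 120100 MPa = 120 GPa.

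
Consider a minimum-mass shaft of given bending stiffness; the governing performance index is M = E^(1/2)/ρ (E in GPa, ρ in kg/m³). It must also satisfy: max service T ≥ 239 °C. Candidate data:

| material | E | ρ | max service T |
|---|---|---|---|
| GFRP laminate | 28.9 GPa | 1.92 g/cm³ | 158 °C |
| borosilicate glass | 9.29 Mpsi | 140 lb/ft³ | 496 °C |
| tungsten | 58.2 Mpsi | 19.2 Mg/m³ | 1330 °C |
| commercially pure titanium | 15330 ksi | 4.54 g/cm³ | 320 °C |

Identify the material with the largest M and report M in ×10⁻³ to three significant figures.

Screen on constraints: max service T ≥ 239 °C. Survivors: borosilicate glass, tungsten, commercially pure titanium.
After converting to SI:
  borosilicate glass: E = 64.05 GPa, ρ = 2243 kg/m³
  tungsten: E = 401.3 GPa, ρ = 19200 kg/m³
  commercially pure titanium: E = 105.7 GPa, ρ = 4540 kg/m³
  borosilicate glass: M = 3.57×10⁻³
  commercially pure titanium: M = 2.26×10⁻³
  tungsten: M = 1.04×10⁻³
Borosilicate glass ranks first.

borosilicate glass, M = 3.57×10⁻³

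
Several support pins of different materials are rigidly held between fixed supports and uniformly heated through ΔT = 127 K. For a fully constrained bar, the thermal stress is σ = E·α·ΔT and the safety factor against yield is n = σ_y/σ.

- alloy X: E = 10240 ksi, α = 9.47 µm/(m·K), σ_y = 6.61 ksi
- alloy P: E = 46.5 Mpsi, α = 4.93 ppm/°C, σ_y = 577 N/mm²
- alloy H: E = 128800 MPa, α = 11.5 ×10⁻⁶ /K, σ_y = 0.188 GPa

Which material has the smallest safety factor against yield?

alloy X

With everything in SI (GPa, ×10⁻⁶/K, MPa):
  alloy X: E = 70.60, α = 9.47, σ_y = 45.57 → σ = 84.9 MPa, n = 0.537
  alloy P: E = 320.6, α = 4.93, σ_y = 577.0 → σ = 201 MPa, n = 2.87
  alloy H: E = 128.8, α = 11.5, σ_y = 188.0 → σ = 188 MPa, n = 0.999
Alloy X has the lowest safety factor, n = 0.537.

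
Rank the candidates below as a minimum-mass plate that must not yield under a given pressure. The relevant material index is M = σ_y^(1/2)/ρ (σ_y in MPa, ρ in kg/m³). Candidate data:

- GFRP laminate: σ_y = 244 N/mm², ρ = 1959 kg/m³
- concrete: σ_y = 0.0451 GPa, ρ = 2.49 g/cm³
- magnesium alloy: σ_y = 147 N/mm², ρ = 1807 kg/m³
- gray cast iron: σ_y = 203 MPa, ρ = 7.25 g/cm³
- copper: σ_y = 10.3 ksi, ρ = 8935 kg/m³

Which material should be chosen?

GFRP laminate

Normalizing units and computing the index:
  GFRP laminate: σ_y = 244.0 MPa, ρ = 1959 kg/m³
  concrete: σ_y = 45.10 MPa, ρ = 2490 kg/m³
  magnesium alloy: σ_y = 147.0 MPa, ρ = 1807 kg/m³
  gray cast iron: σ_y = 203.0 MPa, ρ = 7250 kg/m³
  copper: σ_y = 71.02 MPa, ρ = 8935 kg/m³
  GFRP laminate: M = 7.97×10⁻³
  magnesium alloy: M = 6.71×10⁻³
  concrete: M = 2.70×10⁻³
  gray cast iron: M = 1.97×10⁻³
  copper: M = 0.943×10⁻³
The maximum is for GFRP laminate.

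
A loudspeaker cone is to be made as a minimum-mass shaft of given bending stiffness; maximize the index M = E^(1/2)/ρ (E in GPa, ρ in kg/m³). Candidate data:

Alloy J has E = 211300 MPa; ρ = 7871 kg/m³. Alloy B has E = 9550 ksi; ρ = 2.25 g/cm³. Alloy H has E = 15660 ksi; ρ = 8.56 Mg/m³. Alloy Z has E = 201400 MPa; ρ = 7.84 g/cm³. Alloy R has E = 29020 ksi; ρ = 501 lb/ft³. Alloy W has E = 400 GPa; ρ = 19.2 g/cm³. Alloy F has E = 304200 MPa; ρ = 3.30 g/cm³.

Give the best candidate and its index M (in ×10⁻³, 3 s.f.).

In SI units:
  alloy J: E = 211.3 GPa, ρ = 7871 kg/m³
  alloy B: E = 65.84 GPa, ρ = 2250 kg/m³
  alloy H: E = 108.0 GPa, ρ = 8560 kg/m³
  alloy Z: E = 201.4 GPa, ρ = 7840 kg/m³
  alloy R: E = 200.1 GPa, ρ = 8025 kg/m³
  alloy W: E = 400.0 GPa, ρ = 19200 kg/m³
  alloy F: E = 304.2 GPa, ρ = 3300 kg/m³
  alloy F: M = 5.29×10⁻³
  alloy B: M = 3.61×10⁻³
  alloy J: M = 1.85×10⁻³
  alloy Z: M = 1.81×10⁻³
  alloy R: M = 1.76×10⁻³
  alloy H: M = 1.21×10⁻³
  alloy W: M = 1.04×10⁻³
Highest index: alloy F.

alloy F, M = 5.29×10⁻³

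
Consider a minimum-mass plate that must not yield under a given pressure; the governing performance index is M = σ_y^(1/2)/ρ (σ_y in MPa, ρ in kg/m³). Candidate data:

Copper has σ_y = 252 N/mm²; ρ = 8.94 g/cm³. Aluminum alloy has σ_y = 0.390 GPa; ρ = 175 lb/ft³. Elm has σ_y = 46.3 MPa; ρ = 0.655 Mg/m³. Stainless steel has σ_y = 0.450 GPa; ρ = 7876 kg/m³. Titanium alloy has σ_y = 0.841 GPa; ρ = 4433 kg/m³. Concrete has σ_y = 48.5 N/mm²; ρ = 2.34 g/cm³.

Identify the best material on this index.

elm

Normalizing units and computing the index:
  copper: σ_y = 252.0 MPa, ρ = 8940 kg/m³
  aluminum alloy: σ_y = 390.0 MPa, ρ = 2803 kg/m³
  elm: σ_y = 46.30 MPa, ρ = 655.0 kg/m³
  stainless steel: σ_y = 450.0 MPa, ρ = 7876 kg/m³
  titanium alloy: σ_y = 841.0 MPa, ρ = 4433 kg/m³
  concrete: σ_y = 48.50 MPa, ρ = 2340 kg/m³
  elm: M = 10.4×10⁻³
  aluminum alloy: M = 7.04×10⁻³
  titanium alloy: M = 6.54×10⁻³
  concrete: M = 2.98×10⁻³
  stainless steel: M = 2.69×10⁻³
  copper: M = 1.78×10⁻³
Elm has the largest M.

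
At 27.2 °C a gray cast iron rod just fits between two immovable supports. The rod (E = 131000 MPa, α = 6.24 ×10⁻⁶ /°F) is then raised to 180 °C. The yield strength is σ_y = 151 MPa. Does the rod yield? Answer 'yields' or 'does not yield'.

E = 131000 MPa = 131.0 GPa.
α = 6.24×10⁻⁶/°F × 9/5 = 11.2×10⁻⁶/K.
ΔT = 152.8 K. Constrained thermal stress σ = E·α·ΔT = 131.0×10³ MPa × 11.2×10⁻⁶ × 152.8 = 225 MPa (compressive).
Compare to σ_y = 151 MPa: σ ≥ σ_y, so it yields.

yields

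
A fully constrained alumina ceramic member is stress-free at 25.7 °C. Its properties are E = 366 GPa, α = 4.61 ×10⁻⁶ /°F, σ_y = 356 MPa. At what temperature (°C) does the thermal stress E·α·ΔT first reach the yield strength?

143 °C

α = 4.61×10⁻⁶/°F × 9/5 = 8.30×10⁻⁶/K.
E·α·ΔT = 356.0 MPa ⇒ ΔT = 356.0 / (366.0×10³ × 8.30×10⁻⁶) = 117.2 K.
T = 25.7 + 117.2 = 142.9 °C.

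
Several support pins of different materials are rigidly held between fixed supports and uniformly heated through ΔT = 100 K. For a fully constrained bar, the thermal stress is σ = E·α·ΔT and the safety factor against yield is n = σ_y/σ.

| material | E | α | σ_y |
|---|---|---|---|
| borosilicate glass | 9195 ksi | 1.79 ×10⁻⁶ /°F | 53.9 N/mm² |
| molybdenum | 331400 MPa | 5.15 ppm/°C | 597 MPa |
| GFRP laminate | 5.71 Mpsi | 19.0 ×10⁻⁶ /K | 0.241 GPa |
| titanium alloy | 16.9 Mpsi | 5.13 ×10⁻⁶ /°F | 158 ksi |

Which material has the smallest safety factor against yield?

With everything in SI (GPa, ×10⁻⁶/K, MPa):
  borosilicate glass: E = 63.40, α = 3.22, σ_y = 53.90 → σ = 20.4 MPa, n = 2.64
  molybdenum: E = 331.4, α = 5.15, σ_y = 597.0 → σ = 171 MPa, n = 3.50
  GFRP laminate: E = 39.37, α = 19.0, σ_y = 241.0 → σ = 74.8 MPa, n = 3.22
  titanium alloy: E = 116.5, α = 9.23, σ_y = 1089 → σ = 108 MPa, n = 10.1
Borosilicate glass has the lowest safety factor, n = 2.64.

borosilicate glass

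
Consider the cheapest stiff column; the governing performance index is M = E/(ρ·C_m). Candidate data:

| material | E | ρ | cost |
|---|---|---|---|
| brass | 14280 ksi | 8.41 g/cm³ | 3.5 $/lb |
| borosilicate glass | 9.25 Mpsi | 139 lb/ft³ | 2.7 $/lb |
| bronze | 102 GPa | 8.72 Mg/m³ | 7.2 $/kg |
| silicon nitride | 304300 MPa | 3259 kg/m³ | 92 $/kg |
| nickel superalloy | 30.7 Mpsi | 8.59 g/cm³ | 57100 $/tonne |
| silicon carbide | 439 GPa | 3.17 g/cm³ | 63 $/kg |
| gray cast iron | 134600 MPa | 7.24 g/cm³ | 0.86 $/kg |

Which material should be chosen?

After converting to SI:
  brass: E = 98.46 GPa, ρ = 8410 kg/m³, cost = 7.716 $/kg
  borosilicate glass: E = 63.78 GPa, ρ = 2227 kg/m³, cost = 5.952 $/kg
  bronze: E = 102.0 GPa, ρ = 8720 kg/m³, cost = 7.200 $/kg
  silicon nitride: E = 304.3 GPa, ρ = 3259 kg/m³, cost = 92.00 $/kg
  nickel superalloy: E = 211.7 GPa, ρ = 8590 kg/m³, cost = 57.10 $/kg
  silicon carbide: E = 439.0 GPa, ρ = 3170 kg/m³, cost = 63.00 $/kg
  gray cast iron: E = 134.6 GPa, ρ = 7240 kg/m³, cost = 0.8600 $/kg
  gray cast iron: M = 21.6 MN·m per $
  borosilicate glass: M = 4.81 MN·m per $
  silicon carbide: M = 2.20 MN·m per $
  bronze: M = 1.62 MN·m per $
  brass: M = 1.52 MN·m per $
  silicon nitride: M = 1.01 MN·m per $
  nickel superalloy: M = 0.432 MN·m per $
Gray cast iron has the largest M.

gray cast iron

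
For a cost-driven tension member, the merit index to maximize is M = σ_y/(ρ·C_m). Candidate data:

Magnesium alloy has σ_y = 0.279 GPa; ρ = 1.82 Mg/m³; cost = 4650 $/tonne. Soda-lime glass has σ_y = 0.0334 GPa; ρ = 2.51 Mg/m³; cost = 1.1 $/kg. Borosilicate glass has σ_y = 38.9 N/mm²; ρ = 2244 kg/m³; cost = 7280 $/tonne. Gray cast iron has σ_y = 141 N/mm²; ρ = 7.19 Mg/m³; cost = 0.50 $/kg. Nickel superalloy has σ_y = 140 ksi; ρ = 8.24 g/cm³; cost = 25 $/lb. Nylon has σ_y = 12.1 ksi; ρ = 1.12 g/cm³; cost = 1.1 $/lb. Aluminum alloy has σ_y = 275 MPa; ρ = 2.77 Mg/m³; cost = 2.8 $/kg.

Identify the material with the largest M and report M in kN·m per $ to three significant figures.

gray cast iron, M = 39.2 kN·m per $

Putting every candidate on a common basis:
  magnesium alloy: σ_y = 279.0 MPa, ρ = 1820 kg/m³, cost = 4.650 $/kg
  soda-lime glass: σ_y = 33.40 MPa, ρ = 2510 kg/m³, cost = 1.100 $/kg
  borosilicate glass: σ_y = 38.90 MPa, ρ = 2244 kg/m³, cost = 7.280 $/kg
  gray cast iron: σ_y = 141.0 MPa, ρ = 7190 kg/m³, cost = 0.5000 $/kg
  nickel superalloy: σ_y = 965.3 MPa, ρ = 8240 kg/m³, cost = 55.11 $/kg
  nylon: σ_y = 83.43 MPa, ρ = 1120 kg/m³, cost = 2.425 $/kg
  aluminum alloy: σ_y = 275.0 MPa, ρ = 2770 kg/m³, cost = 2.800 $/kg
  gray cast iron: M = 39.2 kN·m per $
  aluminum alloy: M = 35.5 kN·m per $
  magnesium alloy: M = 33.0 kN·m per $
  nylon: M = 30.7 kN·m per $
  soda-lime glass: M = 12.1 kN·m per $
  borosilicate glass: M = 2.38 kN·m per $
  nickel superalloy: M = 2.13 kN·m per $
Gray cast iron ranks first.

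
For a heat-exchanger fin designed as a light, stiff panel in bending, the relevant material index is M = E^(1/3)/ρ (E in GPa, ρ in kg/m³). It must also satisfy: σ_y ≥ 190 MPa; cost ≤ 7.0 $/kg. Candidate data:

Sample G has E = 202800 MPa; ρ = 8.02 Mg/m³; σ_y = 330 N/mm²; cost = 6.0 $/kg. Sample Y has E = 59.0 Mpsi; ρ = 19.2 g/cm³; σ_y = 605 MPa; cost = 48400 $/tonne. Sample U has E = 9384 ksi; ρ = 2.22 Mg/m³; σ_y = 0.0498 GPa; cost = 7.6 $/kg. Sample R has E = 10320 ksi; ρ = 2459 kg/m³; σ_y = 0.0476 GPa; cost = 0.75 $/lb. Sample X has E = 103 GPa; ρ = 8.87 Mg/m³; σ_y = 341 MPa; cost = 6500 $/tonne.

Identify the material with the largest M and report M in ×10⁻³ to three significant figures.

Screen on constraints: σ_y ≥ 190 MPa; cost ≤ 7.0 $/kg. Survivors: sample G, sample X.
Normalizing units and computing the index:
  sample G: E = 202.8 GPa, ρ = 8020 kg/m³
  sample X: E = 103.0 GPa, ρ = 8870 kg/m³
  sample G: M = 0.733×10⁻³
  sample X: M = 0.528×10⁻³
The maximum is for sample G.

sample G, M = 0.733×10⁻³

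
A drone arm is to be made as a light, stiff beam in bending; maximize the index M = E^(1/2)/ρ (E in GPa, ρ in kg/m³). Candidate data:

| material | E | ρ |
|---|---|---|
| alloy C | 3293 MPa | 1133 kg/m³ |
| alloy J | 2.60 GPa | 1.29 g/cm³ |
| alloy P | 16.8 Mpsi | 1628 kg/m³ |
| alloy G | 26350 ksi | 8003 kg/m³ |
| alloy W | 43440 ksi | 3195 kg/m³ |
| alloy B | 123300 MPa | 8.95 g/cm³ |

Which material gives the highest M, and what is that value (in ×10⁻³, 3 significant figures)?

Normalizing units and computing the index:
  alloy C: E = 3.293 GPa, ρ = 1133 kg/m³
  alloy J: E = 2.600 GPa, ρ = 1290 kg/m³
  alloy P: E = 115.8 GPa, ρ = 1628 kg/m³
  alloy G: E = 181.7 GPa, ρ = 8003 kg/m³
  alloy W: E = 299.5 GPa, ρ = 3195 kg/m³
  alloy B: E = 123.3 GPa, ρ = 8950 kg/m³
  alloy P: M = 6.61×10⁻³
  alloy W: M = 5.42×10⁻³
  alloy G: M = 1.68×10⁻³
  alloy C: M = 1.60×10⁻³
  alloy J: M = 1.25×10⁻³
  alloy B: M = 1.24×10⁻³
Highest index: alloy P.

alloy P, M = 6.61×10⁻³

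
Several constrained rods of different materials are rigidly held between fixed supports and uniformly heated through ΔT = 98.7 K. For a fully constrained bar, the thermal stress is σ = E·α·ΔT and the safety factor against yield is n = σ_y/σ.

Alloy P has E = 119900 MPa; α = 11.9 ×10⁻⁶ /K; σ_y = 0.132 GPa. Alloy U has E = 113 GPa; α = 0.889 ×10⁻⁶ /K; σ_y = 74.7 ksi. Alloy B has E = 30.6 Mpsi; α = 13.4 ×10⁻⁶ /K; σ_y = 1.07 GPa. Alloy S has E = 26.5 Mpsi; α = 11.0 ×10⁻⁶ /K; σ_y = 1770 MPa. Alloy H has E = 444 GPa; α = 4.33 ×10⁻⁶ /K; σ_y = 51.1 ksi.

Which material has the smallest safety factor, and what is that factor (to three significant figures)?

alloy P, n = 0.937

In consistent units (E in GPa, α in ×10⁻⁶/K, σ_y in MPa):
  alloy P: E = 119.9, α = 11.9, σ_y = 132.0 → σ = 141 MPa, n = 0.937
  alloy U: E = 113.0, α = 0.889, σ_y = 515.0 → σ = 9.92 MPa, n = 51.9
  alloy B: E = 211.0, α = 13.4, σ_y = 1070 → σ = 279 MPa, n = 3.83
  alloy S: E = 182.7, α = 11.0, σ_y = 1770 → σ = 198 MPa, n = 8.92
  alloy H: E = 444.0, α = 4.33, σ_y = 352.3 → σ = 190 MPa, n = 1.86
The minimum is alloy P at n = 0.937.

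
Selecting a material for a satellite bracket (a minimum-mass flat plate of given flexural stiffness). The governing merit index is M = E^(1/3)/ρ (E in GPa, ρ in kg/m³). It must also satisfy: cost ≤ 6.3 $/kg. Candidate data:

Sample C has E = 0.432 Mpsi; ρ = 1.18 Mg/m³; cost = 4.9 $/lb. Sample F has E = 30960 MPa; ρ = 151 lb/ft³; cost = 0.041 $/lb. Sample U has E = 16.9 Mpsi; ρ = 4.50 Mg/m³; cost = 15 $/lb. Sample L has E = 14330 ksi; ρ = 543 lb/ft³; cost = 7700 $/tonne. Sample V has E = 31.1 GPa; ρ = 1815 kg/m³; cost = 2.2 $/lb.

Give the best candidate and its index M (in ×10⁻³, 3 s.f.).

Screen on constraints: cost ≤ 6.3 $/kg. Survivors: sample F, sample V.
Normalizing units and computing the index:
  sample F: E = 30.96 GPa, ρ = 2419 kg/m³
  sample V: E = 31.10 GPa, ρ = 1815 kg/m³
  sample V: M = 1.73×10⁻³
  sample F: M = 1.30×10⁻³
Sample V ranks first.

sample V, M = 1.73×10⁻³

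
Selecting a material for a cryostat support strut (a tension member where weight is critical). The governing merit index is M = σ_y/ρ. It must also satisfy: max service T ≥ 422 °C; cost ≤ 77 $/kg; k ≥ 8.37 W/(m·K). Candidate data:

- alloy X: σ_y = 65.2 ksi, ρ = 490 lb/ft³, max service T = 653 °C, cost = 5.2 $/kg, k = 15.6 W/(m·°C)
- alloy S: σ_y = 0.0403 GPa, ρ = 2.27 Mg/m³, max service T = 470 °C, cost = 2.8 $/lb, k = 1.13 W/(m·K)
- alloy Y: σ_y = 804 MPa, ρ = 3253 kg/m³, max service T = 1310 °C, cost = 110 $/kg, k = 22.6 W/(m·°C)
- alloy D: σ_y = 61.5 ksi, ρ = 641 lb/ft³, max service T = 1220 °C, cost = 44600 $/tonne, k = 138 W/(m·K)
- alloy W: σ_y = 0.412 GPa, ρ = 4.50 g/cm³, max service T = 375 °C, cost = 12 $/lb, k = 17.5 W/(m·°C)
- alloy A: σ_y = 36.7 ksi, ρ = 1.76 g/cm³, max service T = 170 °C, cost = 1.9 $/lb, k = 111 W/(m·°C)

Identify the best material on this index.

Screen on constraints: max service T ≥ 422 °C; cost ≤ 77 $/kg; k ≥ 8.37 W/(m·K). Survivors: alloy X, alloy D.
Normalizing units and computing the index:
  alloy X: σ_y = 449.5 MPa, ρ = 7849 kg/m³
  alloy D: σ_y = 424.0 MPa, ρ = 10270 kg/m³
  alloy X: M = 57.3 kN·m/kg
  alloy D: M = 41.3 kN·m/kg
Highest index: alloy X.

alloy X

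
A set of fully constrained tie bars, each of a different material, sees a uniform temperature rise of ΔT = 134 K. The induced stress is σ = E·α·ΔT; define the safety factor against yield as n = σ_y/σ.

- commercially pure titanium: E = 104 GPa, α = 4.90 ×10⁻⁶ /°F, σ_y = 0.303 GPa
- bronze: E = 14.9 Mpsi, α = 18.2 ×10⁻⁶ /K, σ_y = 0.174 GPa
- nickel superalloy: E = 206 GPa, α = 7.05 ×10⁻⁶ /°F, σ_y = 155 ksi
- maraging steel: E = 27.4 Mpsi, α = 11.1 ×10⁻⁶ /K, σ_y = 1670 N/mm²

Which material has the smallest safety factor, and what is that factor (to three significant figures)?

With everything in SI (GPa, ×10⁻⁶/K, MPa):
  commercially pure titanium: E = 104.0, α = 8.82, σ_y = 303.0 → σ = 123 MPa, n = 2.47
  bronze: E = 102.7, α = 18.2, σ_y = 174.0 → σ = 251 MPa, n = 0.694
  nickel superalloy: E = 206.0, α = 12.7, σ_y = 1069 → σ = 350 MPa, n = 3.05
  maraging steel: E = 188.9, α = 11.1, σ_y = 1670 → σ = 281 MPa, n = 5.94
Bronze has the lowest safety factor, n = 0.694.

bronze, n = 0.694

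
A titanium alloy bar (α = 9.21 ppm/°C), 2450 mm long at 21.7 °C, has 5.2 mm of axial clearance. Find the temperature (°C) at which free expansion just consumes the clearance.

252 °C

α·L₀·ΔT = 5.2 mm ⇒ ΔT = 5.2 / (9.21×10⁻⁶ × 2450.0) = 230.5 K.
T = 21.7 + 230.5 = 252.2 °C.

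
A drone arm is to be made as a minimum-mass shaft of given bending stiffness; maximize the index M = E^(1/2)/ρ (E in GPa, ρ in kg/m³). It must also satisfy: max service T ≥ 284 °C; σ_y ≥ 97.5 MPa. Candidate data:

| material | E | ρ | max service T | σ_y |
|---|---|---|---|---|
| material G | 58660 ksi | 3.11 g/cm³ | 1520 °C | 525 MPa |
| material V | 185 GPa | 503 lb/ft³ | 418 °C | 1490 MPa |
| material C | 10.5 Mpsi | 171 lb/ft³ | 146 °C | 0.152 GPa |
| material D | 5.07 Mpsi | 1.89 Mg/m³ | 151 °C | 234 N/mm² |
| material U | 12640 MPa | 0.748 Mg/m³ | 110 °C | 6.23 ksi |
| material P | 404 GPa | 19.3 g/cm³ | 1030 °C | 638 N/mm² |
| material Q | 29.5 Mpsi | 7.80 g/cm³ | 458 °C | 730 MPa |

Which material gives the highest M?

Screen on constraints: max service T ≥ 284 °C; σ_y ≥ 97.5 MPa. Survivors: material G, material V, material P, material Q.
In SI units:
  material G: E = 404.4 GPa, ρ = 3110 kg/m³
  material V: E = 185.0 GPa, ρ = 8057 kg/m³
  material P: E = 404.0 GPa, ρ = 19300 kg/m³
  material Q: E = 203.4 GPa, ρ = 7800 kg/m³
  material G: M = 6.47×10⁻³
  material Q: M = 1.83×10⁻³
  material V: M = 1.69×10⁻³
  material P: M = 1.04×10⁻³
Material G ranks first.

material G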